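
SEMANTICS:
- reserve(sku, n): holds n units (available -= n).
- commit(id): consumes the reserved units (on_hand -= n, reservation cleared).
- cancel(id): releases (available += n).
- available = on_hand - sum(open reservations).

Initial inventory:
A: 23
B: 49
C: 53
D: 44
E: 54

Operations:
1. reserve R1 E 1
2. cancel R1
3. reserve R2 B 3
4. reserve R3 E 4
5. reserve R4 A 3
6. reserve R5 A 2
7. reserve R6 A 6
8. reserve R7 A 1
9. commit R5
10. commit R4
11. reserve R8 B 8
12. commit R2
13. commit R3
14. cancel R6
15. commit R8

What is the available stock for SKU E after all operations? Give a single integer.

Answer: 50

Derivation:
Step 1: reserve R1 E 1 -> on_hand[A=23 B=49 C=53 D=44 E=54] avail[A=23 B=49 C=53 D=44 E=53] open={R1}
Step 2: cancel R1 -> on_hand[A=23 B=49 C=53 D=44 E=54] avail[A=23 B=49 C=53 D=44 E=54] open={}
Step 3: reserve R2 B 3 -> on_hand[A=23 B=49 C=53 D=44 E=54] avail[A=23 B=46 C=53 D=44 E=54] open={R2}
Step 4: reserve R3 E 4 -> on_hand[A=23 B=49 C=53 D=44 E=54] avail[A=23 B=46 C=53 D=44 E=50] open={R2,R3}
Step 5: reserve R4 A 3 -> on_hand[A=23 B=49 C=53 D=44 E=54] avail[A=20 B=46 C=53 D=44 E=50] open={R2,R3,R4}
Step 6: reserve R5 A 2 -> on_hand[A=23 B=49 C=53 D=44 E=54] avail[A=18 B=46 C=53 D=44 E=50] open={R2,R3,R4,R5}
Step 7: reserve R6 A 6 -> on_hand[A=23 B=49 C=53 D=44 E=54] avail[A=12 B=46 C=53 D=44 E=50] open={R2,R3,R4,R5,R6}
Step 8: reserve R7 A 1 -> on_hand[A=23 B=49 C=53 D=44 E=54] avail[A=11 B=46 C=53 D=44 E=50] open={R2,R3,R4,R5,R6,R7}
Step 9: commit R5 -> on_hand[A=21 B=49 C=53 D=44 E=54] avail[A=11 B=46 C=53 D=44 E=50] open={R2,R3,R4,R6,R7}
Step 10: commit R4 -> on_hand[A=18 B=49 C=53 D=44 E=54] avail[A=11 B=46 C=53 D=44 E=50] open={R2,R3,R6,R7}
Step 11: reserve R8 B 8 -> on_hand[A=18 B=49 C=53 D=44 E=54] avail[A=11 B=38 C=53 D=44 E=50] open={R2,R3,R6,R7,R8}
Step 12: commit R2 -> on_hand[A=18 B=46 C=53 D=44 E=54] avail[A=11 B=38 C=53 D=44 E=50] open={R3,R6,R7,R8}
Step 13: commit R3 -> on_hand[A=18 B=46 C=53 D=44 E=50] avail[A=11 B=38 C=53 D=44 E=50] open={R6,R7,R8}
Step 14: cancel R6 -> on_hand[A=18 B=46 C=53 D=44 E=50] avail[A=17 B=38 C=53 D=44 E=50] open={R7,R8}
Step 15: commit R8 -> on_hand[A=18 B=38 C=53 D=44 E=50] avail[A=17 B=38 C=53 D=44 E=50] open={R7}
Final available[E] = 50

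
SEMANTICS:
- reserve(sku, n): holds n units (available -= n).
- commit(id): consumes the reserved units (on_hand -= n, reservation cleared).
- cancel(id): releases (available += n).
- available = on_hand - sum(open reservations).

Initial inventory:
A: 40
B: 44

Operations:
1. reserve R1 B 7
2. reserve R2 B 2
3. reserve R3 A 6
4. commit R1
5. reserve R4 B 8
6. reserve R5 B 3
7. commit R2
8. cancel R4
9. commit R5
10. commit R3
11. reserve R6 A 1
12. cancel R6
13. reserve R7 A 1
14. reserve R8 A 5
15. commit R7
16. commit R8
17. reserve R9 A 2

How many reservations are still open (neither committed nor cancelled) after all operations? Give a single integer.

Answer: 1

Derivation:
Step 1: reserve R1 B 7 -> on_hand[A=40 B=44] avail[A=40 B=37] open={R1}
Step 2: reserve R2 B 2 -> on_hand[A=40 B=44] avail[A=40 B=35] open={R1,R2}
Step 3: reserve R3 A 6 -> on_hand[A=40 B=44] avail[A=34 B=35] open={R1,R2,R3}
Step 4: commit R1 -> on_hand[A=40 B=37] avail[A=34 B=35] open={R2,R3}
Step 5: reserve R4 B 8 -> on_hand[A=40 B=37] avail[A=34 B=27] open={R2,R3,R4}
Step 6: reserve R5 B 3 -> on_hand[A=40 B=37] avail[A=34 B=24] open={R2,R3,R4,R5}
Step 7: commit R2 -> on_hand[A=40 B=35] avail[A=34 B=24] open={R3,R4,R5}
Step 8: cancel R4 -> on_hand[A=40 B=35] avail[A=34 B=32] open={R3,R5}
Step 9: commit R5 -> on_hand[A=40 B=32] avail[A=34 B=32] open={R3}
Step 10: commit R3 -> on_hand[A=34 B=32] avail[A=34 B=32] open={}
Step 11: reserve R6 A 1 -> on_hand[A=34 B=32] avail[A=33 B=32] open={R6}
Step 12: cancel R6 -> on_hand[A=34 B=32] avail[A=34 B=32] open={}
Step 13: reserve R7 A 1 -> on_hand[A=34 B=32] avail[A=33 B=32] open={R7}
Step 14: reserve R8 A 5 -> on_hand[A=34 B=32] avail[A=28 B=32] open={R7,R8}
Step 15: commit R7 -> on_hand[A=33 B=32] avail[A=28 B=32] open={R8}
Step 16: commit R8 -> on_hand[A=28 B=32] avail[A=28 B=32] open={}
Step 17: reserve R9 A 2 -> on_hand[A=28 B=32] avail[A=26 B=32] open={R9}
Open reservations: ['R9'] -> 1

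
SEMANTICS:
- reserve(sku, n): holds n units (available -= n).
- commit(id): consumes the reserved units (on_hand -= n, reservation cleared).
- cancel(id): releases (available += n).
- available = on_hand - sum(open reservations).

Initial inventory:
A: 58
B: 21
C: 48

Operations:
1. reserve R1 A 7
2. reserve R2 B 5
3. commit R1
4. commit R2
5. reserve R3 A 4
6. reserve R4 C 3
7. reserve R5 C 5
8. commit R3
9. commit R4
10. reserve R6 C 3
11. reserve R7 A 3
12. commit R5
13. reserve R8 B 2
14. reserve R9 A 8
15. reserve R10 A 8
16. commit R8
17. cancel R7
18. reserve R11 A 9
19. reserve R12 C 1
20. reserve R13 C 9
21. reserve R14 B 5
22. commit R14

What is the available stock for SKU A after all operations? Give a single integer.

Step 1: reserve R1 A 7 -> on_hand[A=58 B=21 C=48] avail[A=51 B=21 C=48] open={R1}
Step 2: reserve R2 B 5 -> on_hand[A=58 B=21 C=48] avail[A=51 B=16 C=48] open={R1,R2}
Step 3: commit R1 -> on_hand[A=51 B=21 C=48] avail[A=51 B=16 C=48] open={R2}
Step 4: commit R2 -> on_hand[A=51 B=16 C=48] avail[A=51 B=16 C=48] open={}
Step 5: reserve R3 A 4 -> on_hand[A=51 B=16 C=48] avail[A=47 B=16 C=48] open={R3}
Step 6: reserve R4 C 3 -> on_hand[A=51 B=16 C=48] avail[A=47 B=16 C=45] open={R3,R4}
Step 7: reserve R5 C 5 -> on_hand[A=51 B=16 C=48] avail[A=47 B=16 C=40] open={R3,R4,R5}
Step 8: commit R3 -> on_hand[A=47 B=16 C=48] avail[A=47 B=16 C=40] open={R4,R5}
Step 9: commit R4 -> on_hand[A=47 B=16 C=45] avail[A=47 B=16 C=40] open={R5}
Step 10: reserve R6 C 3 -> on_hand[A=47 B=16 C=45] avail[A=47 B=16 C=37] open={R5,R6}
Step 11: reserve R7 A 3 -> on_hand[A=47 B=16 C=45] avail[A=44 B=16 C=37] open={R5,R6,R7}
Step 12: commit R5 -> on_hand[A=47 B=16 C=40] avail[A=44 B=16 C=37] open={R6,R7}
Step 13: reserve R8 B 2 -> on_hand[A=47 B=16 C=40] avail[A=44 B=14 C=37] open={R6,R7,R8}
Step 14: reserve R9 A 8 -> on_hand[A=47 B=16 C=40] avail[A=36 B=14 C=37] open={R6,R7,R8,R9}
Step 15: reserve R10 A 8 -> on_hand[A=47 B=16 C=40] avail[A=28 B=14 C=37] open={R10,R6,R7,R8,R9}
Step 16: commit R8 -> on_hand[A=47 B=14 C=40] avail[A=28 B=14 C=37] open={R10,R6,R7,R9}
Step 17: cancel R7 -> on_hand[A=47 B=14 C=40] avail[A=31 B=14 C=37] open={R10,R6,R9}
Step 18: reserve R11 A 9 -> on_hand[A=47 B=14 C=40] avail[A=22 B=14 C=37] open={R10,R11,R6,R9}
Step 19: reserve R12 C 1 -> on_hand[A=47 B=14 C=40] avail[A=22 B=14 C=36] open={R10,R11,R12,R6,R9}
Step 20: reserve R13 C 9 -> on_hand[A=47 B=14 C=40] avail[A=22 B=14 C=27] open={R10,R11,R12,R13,R6,R9}
Step 21: reserve R14 B 5 -> on_hand[A=47 B=14 C=40] avail[A=22 B=9 C=27] open={R10,R11,R12,R13,R14,R6,R9}
Step 22: commit R14 -> on_hand[A=47 B=9 C=40] avail[A=22 B=9 C=27] open={R10,R11,R12,R13,R6,R9}
Final available[A] = 22

Answer: 22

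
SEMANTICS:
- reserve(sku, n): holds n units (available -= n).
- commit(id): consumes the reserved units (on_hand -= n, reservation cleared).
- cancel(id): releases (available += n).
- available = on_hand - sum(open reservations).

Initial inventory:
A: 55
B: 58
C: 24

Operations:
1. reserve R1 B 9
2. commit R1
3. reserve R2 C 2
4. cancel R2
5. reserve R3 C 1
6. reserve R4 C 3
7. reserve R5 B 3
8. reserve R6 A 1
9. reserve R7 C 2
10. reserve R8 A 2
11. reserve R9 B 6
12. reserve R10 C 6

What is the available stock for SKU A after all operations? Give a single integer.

Step 1: reserve R1 B 9 -> on_hand[A=55 B=58 C=24] avail[A=55 B=49 C=24] open={R1}
Step 2: commit R1 -> on_hand[A=55 B=49 C=24] avail[A=55 B=49 C=24] open={}
Step 3: reserve R2 C 2 -> on_hand[A=55 B=49 C=24] avail[A=55 B=49 C=22] open={R2}
Step 4: cancel R2 -> on_hand[A=55 B=49 C=24] avail[A=55 B=49 C=24] open={}
Step 5: reserve R3 C 1 -> on_hand[A=55 B=49 C=24] avail[A=55 B=49 C=23] open={R3}
Step 6: reserve R4 C 3 -> on_hand[A=55 B=49 C=24] avail[A=55 B=49 C=20] open={R3,R4}
Step 7: reserve R5 B 3 -> on_hand[A=55 B=49 C=24] avail[A=55 B=46 C=20] open={R3,R4,R5}
Step 8: reserve R6 A 1 -> on_hand[A=55 B=49 C=24] avail[A=54 B=46 C=20] open={R3,R4,R5,R6}
Step 9: reserve R7 C 2 -> on_hand[A=55 B=49 C=24] avail[A=54 B=46 C=18] open={R3,R4,R5,R6,R7}
Step 10: reserve R8 A 2 -> on_hand[A=55 B=49 C=24] avail[A=52 B=46 C=18] open={R3,R4,R5,R6,R7,R8}
Step 11: reserve R9 B 6 -> on_hand[A=55 B=49 C=24] avail[A=52 B=40 C=18] open={R3,R4,R5,R6,R7,R8,R9}
Step 12: reserve R10 C 6 -> on_hand[A=55 B=49 C=24] avail[A=52 B=40 C=12] open={R10,R3,R4,R5,R6,R7,R8,R9}
Final available[A] = 52

Answer: 52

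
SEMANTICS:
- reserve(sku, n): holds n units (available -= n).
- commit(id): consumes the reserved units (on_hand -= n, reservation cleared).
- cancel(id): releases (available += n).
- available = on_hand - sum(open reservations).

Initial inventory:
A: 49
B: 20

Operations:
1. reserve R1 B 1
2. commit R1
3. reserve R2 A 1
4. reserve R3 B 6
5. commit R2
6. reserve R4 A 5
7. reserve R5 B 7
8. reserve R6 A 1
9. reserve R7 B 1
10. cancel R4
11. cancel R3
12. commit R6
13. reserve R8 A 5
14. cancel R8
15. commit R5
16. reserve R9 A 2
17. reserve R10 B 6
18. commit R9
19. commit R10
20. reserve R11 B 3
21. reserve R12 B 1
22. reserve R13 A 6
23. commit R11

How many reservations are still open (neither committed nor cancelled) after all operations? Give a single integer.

Step 1: reserve R1 B 1 -> on_hand[A=49 B=20] avail[A=49 B=19] open={R1}
Step 2: commit R1 -> on_hand[A=49 B=19] avail[A=49 B=19] open={}
Step 3: reserve R2 A 1 -> on_hand[A=49 B=19] avail[A=48 B=19] open={R2}
Step 4: reserve R3 B 6 -> on_hand[A=49 B=19] avail[A=48 B=13] open={R2,R3}
Step 5: commit R2 -> on_hand[A=48 B=19] avail[A=48 B=13] open={R3}
Step 6: reserve R4 A 5 -> on_hand[A=48 B=19] avail[A=43 B=13] open={R3,R4}
Step 7: reserve R5 B 7 -> on_hand[A=48 B=19] avail[A=43 B=6] open={R3,R4,R5}
Step 8: reserve R6 A 1 -> on_hand[A=48 B=19] avail[A=42 B=6] open={R3,R4,R5,R6}
Step 9: reserve R7 B 1 -> on_hand[A=48 B=19] avail[A=42 B=5] open={R3,R4,R5,R6,R7}
Step 10: cancel R4 -> on_hand[A=48 B=19] avail[A=47 B=5] open={R3,R5,R6,R7}
Step 11: cancel R3 -> on_hand[A=48 B=19] avail[A=47 B=11] open={R5,R6,R7}
Step 12: commit R6 -> on_hand[A=47 B=19] avail[A=47 B=11] open={R5,R7}
Step 13: reserve R8 A 5 -> on_hand[A=47 B=19] avail[A=42 B=11] open={R5,R7,R8}
Step 14: cancel R8 -> on_hand[A=47 B=19] avail[A=47 B=11] open={R5,R7}
Step 15: commit R5 -> on_hand[A=47 B=12] avail[A=47 B=11] open={R7}
Step 16: reserve R9 A 2 -> on_hand[A=47 B=12] avail[A=45 B=11] open={R7,R9}
Step 17: reserve R10 B 6 -> on_hand[A=47 B=12] avail[A=45 B=5] open={R10,R7,R9}
Step 18: commit R9 -> on_hand[A=45 B=12] avail[A=45 B=5] open={R10,R7}
Step 19: commit R10 -> on_hand[A=45 B=6] avail[A=45 B=5] open={R7}
Step 20: reserve R11 B 3 -> on_hand[A=45 B=6] avail[A=45 B=2] open={R11,R7}
Step 21: reserve R12 B 1 -> on_hand[A=45 B=6] avail[A=45 B=1] open={R11,R12,R7}
Step 22: reserve R13 A 6 -> on_hand[A=45 B=6] avail[A=39 B=1] open={R11,R12,R13,R7}
Step 23: commit R11 -> on_hand[A=45 B=3] avail[A=39 B=1] open={R12,R13,R7}
Open reservations: ['R12', 'R13', 'R7'] -> 3

Answer: 3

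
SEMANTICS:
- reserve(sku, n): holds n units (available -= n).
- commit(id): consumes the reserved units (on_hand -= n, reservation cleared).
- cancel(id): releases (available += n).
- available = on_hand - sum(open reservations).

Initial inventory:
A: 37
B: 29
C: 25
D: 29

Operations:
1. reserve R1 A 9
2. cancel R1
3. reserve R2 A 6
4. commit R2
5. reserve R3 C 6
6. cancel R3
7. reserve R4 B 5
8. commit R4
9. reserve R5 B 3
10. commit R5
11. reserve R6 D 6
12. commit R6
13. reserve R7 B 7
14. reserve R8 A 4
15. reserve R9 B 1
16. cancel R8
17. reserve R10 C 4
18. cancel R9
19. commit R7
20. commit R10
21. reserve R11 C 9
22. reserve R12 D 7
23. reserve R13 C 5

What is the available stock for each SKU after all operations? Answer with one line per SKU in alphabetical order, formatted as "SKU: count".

Step 1: reserve R1 A 9 -> on_hand[A=37 B=29 C=25 D=29] avail[A=28 B=29 C=25 D=29] open={R1}
Step 2: cancel R1 -> on_hand[A=37 B=29 C=25 D=29] avail[A=37 B=29 C=25 D=29] open={}
Step 3: reserve R2 A 6 -> on_hand[A=37 B=29 C=25 D=29] avail[A=31 B=29 C=25 D=29] open={R2}
Step 4: commit R2 -> on_hand[A=31 B=29 C=25 D=29] avail[A=31 B=29 C=25 D=29] open={}
Step 5: reserve R3 C 6 -> on_hand[A=31 B=29 C=25 D=29] avail[A=31 B=29 C=19 D=29] open={R3}
Step 6: cancel R3 -> on_hand[A=31 B=29 C=25 D=29] avail[A=31 B=29 C=25 D=29] open={}
Step 7: reserve R4 B 5 -> on_hand[A=31 B=29 C=25 D=29] avail[A=31 B=24 C=25 D=29] open={R4}
Step 8: commit R4 -> on_hand[A=31 B=24 C=25 D=29] avail[A=31 B=24 C=25 D=29] open={}
Step 9: reserve R5 B 3 -> on_hand[A=31 B=24 C=25 D=29] avail[A=31 B=21 C=25 D=29] open={R5}
Step 10: commit R5 -> on_hand[A=31 B=21 C=25 D=29] avail[A=31 B=21 C=25 D=29] open={}
Step 11: reserve R6 D 6 -> on_hand[A=31 B=21 C=25 D=29] avail[A=31 B=21 C=25 D=23] open={R6}
Step 12: commit R6 -> on_hand[A=31 B=21 C=25 D=23] avail[A=31 B=21 C=25 D=23] open={}
Step 13: reserve R7 B 7 -> on_hand[A=31 B=21 C=25 D=23] avail[A=31 B=14 C=25 D=23] open={R7}
Step 14: reserve R8 A 4 -> on_hand[A=31 B=21 C=25 D=23] avail[A=27 B=14 C=25 D=23] open={R7,R8}
Step 15: reserve R9 B 1 -> on_hand[A=31 B=21 C=25 D=23] avail[A=27 B=13 C=25 D=23] open={R7,R8,R9}
Step 16: cancel R8 -> on_hand[A=31 B=21 C=25 D=23] avail[A=31 B=13 C=25 D=23] open={R7,R9}
Step 17: reserve R10 C 4 -> on_hand[A=31 B=21 C=25 D=23] avail[A=31 B=13 C=21 D=23] open={R10,R7,R9}
Step 18: cancel R9 -> on_hand[A=31 B=21 C=25 D=23] avail[A=31 B=14 C=21 D=23] open={R10,R7}
Step 19: commit R7 -> on_hand[A=31 B=14 C=25 D=23] avail[A=31 B=14 C=21 D=23] open={R10}
Step 20: commit R10 -> on_hand[A=31 B=14 C=21 D=23] avail[A=31 B=14 C=21 D=23] open={}
Step 21: reserve R11 C 9 -> on_hand[A=31 B=14 C=21 D=23] avail[A=31 B=14 C=12 D=23] open={R11}
Step 22: reserve R12 D 7 -> on_hand[A=31 B=14 C=21 D=23] avail[A=31 B=14 C=12 D=16] open={R11,R12}
Step 23: reserve R13 C 5 -> on_hand[A=31 B=14 C=21 D=23] avail[A=31 B=14 C=7 D=16] open={R11,R12,R13}

Answer: A: 31
B: 14
C: 7
D: 16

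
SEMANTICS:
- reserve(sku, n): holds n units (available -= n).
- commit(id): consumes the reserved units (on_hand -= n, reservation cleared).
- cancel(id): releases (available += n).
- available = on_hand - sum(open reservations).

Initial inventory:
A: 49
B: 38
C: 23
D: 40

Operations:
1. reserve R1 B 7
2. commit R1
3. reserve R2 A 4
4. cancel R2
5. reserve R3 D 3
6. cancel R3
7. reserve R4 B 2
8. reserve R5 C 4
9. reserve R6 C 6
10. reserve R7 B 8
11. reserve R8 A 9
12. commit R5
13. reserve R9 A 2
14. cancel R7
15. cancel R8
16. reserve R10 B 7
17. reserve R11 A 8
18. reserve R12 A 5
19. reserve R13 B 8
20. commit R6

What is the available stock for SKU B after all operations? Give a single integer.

Step 1: reserve R1 B 7 -> on_hand[A=49 B=38 C=23 D=40] avail[A=49 B=31 C=23 D=40] open={R1}
Step 2: commit R1 -> on_hand[A=49 B=31 C=23 D=40] avail[A=49 B=31 C=23 D=40] open={}
Step 3: reserve R2 A 4 -> on_hand[A=49 B=31 C=23 D=40] avail[A=45 B=31 C=23 D=40] open={R2}
Step 4: cancel R2 -> on_hand[A=49 B=31 C=23 D=40] avail[A=49 B=31 C=23 D=40] open={}
Step 5: reserve R3 D 3 -> on_hand[A=49 B=31 C=23 D=40] avail[A=49 B=31 C=23 D=37] open={R3}
Step 6: cancel R3 -> on_hand[A=49 B=31 C=23 D=40] avail[A=49 B=31 C=23 D=40] open={}
Step 7: reserve R4 B 2 -> on_hand[A=49 B=31 C=23 D=40] avail[A=49 B=29 C=23 D=40] open={R4}
Step 8: reserve R5 C 4 -> on_hand[A=49 B=31 C=23 D=40] avail[A=49 B=29 C=19 D=40] open={R4,R5}
Step 9: reserve R6 C 6 -> on_hand[A=49 B=31 C=23 D=40] avail[A=49 B=29 C=13 D=40] open={R4,R5,R6}
Step 10: reserve R7 B 8 -> on_hand[A=49 B=31 C=23 D=40] avail[A=49 B=21 C=13 D=40] open={R4,R5,R6,R7}
Step 11: reserve R8 A 9 -> on_hand[A=49 B=31 C=23 D=40] avail[A=40 B=21 C=13 D=40] open={R4,R5,R6,R7,R8}
Step 12: commit R5 -> on_hand[A=49 B=31 C=19 D=40] avail[A=40 B=21 C=13 D=40] open={R4,R6,R7,R8}
Step 13: reserve R9 A 2 -> on_hand[A=49 B=31 C=19 D=40] avail[A=38 B=21 C=13 D=40] open={R4,R6,R7,R8,R9}
Step 14: cancel R7 -> on_hand[A=49 B=31 C=19 D=40] avail[A=38 B=29 C=13 D=40] open={R4,R6,R8,R9}
Step 15: cancel R8 -> on_hand[A=49 B=31 C=19 D=40] avail[A=47 B=29 C=13 D=40] open={R4,R6,R9}
Step 16: reserve R10 B 7 -> on_hand[A=49 B=31 C=19 D=40] avail[A=47 B=22 C=13 D=40] open={R10,R4,R6,R9}
Step 17: reserve R11 A 8 -> on_hand[A=49 B=31 C=19 D=40] avail[A=39 B=22 C=13 D=40] open={R10,R11,R4,R6,R9}
Step 18: reserve R12 A 5 -> on_hand[A=49 B=31 C=19 D=40] avail[A=34 B=22 C=13 D=40] open={R10,R11,R12,R4,R6,R9}
Step 19: reserve R13 B 8 -> on_hand[A=49 B=31 C=19 D=40] avail[A=34 B=14 C=13 D=40] open={R10,R11,R12,R13,R4,R6,R9}
Step 20: commit R6 -> on_hand[A=49 B=31 C=13 D=40] avail[A=34 B=14 C=13 D=40] open={R10,R11,R12,R13,R4,R9}
Final available[B] = 14

Answer: 14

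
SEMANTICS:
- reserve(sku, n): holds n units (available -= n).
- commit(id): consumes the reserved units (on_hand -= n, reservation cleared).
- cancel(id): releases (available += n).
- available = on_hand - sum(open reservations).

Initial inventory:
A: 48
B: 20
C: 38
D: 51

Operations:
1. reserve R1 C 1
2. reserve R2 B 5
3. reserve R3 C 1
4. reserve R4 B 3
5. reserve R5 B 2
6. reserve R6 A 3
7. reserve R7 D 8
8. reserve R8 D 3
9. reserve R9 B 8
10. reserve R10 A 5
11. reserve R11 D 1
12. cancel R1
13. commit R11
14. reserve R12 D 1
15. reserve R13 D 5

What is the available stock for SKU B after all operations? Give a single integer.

Step 1: reserve R1 C 1 -> on_hand[A=48 B=20 C=38 D=51] avail[A=48 B=20 C=37 D=51] open={R1}
Step 2: reserve R2 B 5 -> on_hand[A=48 B=20 C=38 D=51] avail[A=48 B=15 C=37 D=51] open={R1,R2}
Step 3: reserve R3 C 1 -> on_hand[A=48 B=20 C=38 D=51] avail[A=48 B=15 C=36 D=51] open={R1,R2,R3}
Step 4: reserve R4 B 3 -> on_hand[A=48 B=20 C=38 D=51] avail[A=48 B=12 C=36 D=51] open={R1,R2,R3,R4}
Step 5: reserve R5 B 2 -> on_hand[A=48 B=20 C=38 D=51] avail[A=48 B=10 C=36 D=51] open={R1,R2,R3,R4,R5}
Step 6: reserve R6 A 3 -> on_hand[A=48 B=20 C=38 D=51] avail[A=45 B=10 C=36 D=51] open={R1,R2,R3,R4,R5,R6}
Step 7: reserve R7 D 8 -> on_hand[A=48 B=20 C=38 D=51] avail[A=45 B=10 C=36 D=43] open={R1,R2,R3,R4,R5,R6,R7}
Step 8: reserve R8 D 3 -> on_hand[A=48 B=20 C=38 D=51] avail[A=45 B=10 C=36 D=40] open={R1,R2,R3,R4,R5,R6,R7,R8}
Step 9: reserve R9 B 8 -> on_hand[A=48 B=20 C=38 D=51] avail[A=45 B=2 C=36 D=40] open={R1,R2,R3,R4,R5,R6,R7,R8,R9}
Step 10: reserve R10 A 5 -> on_hand[A=48 B=20 C=38 D=51] avail[A=40 B=2 C=36 D=40] open={R1,R10,R2,R3,R4,R5,R6,R7,R8,R9}
Step 11: reserve R11 D 1 -> on_hand[A=48 B=20 C=38 D=51] avail[A=40 B=2 C=36 D=39] open={R1,R10,R11,R2,R3,R4,R5,R6,R7,R8,R9}
Step 12: cancel R1 -> on_hand[A=48 B=20 C=38 D=51] avail[A=40 B=2 C=37 D=39] open={R10,R11,R2,R3,R4,R5,R6,R7,R8,R9}
Step 13: commit R11 -> on_hand[A=48 B=20 C=38 D=50] avail[A=40 B=2 C=37 D=39] open={R10,R2,R3,R4,R5,R6,R7,R8,R9}
Step 14: reserve R12 D 1 -> on_hand[A=48 B=20 C=38 D=50] avail[A=40 B=2 C=37 D=38] open={R10,R12,R2,R3,R4,R5,R6,R7,R8,R9}
Step 15: reserve R13 D 5 -> on_hand[A=48 B=20 C=38 D=50] avail[A=40 B=2 C=37 D=33] open={R10,R12,R13,R2,R3,R4,R5,R6,R7,R8,R9}
Final available[B] = 2

Answer: 2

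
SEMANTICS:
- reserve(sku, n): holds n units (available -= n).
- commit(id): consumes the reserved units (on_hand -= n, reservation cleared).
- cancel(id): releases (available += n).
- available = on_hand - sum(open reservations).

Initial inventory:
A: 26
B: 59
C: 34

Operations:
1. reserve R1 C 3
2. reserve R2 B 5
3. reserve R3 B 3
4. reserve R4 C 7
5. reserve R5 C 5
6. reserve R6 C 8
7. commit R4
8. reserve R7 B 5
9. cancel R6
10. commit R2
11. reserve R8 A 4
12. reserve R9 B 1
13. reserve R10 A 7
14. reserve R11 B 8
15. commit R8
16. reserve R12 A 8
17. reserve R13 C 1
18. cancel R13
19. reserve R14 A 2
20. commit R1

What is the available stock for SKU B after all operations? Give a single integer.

Step 1: reserve R1 C 3 -> on_hand[A=26 B=59 C=34] avail[A=26 B=59 C=31] open={R1}
Step 2: reserve R2 B 5 -> on_hand[A=26 B=59 C=34] avail[A=26 B=54 C=31] open={R1,R2}
Step 3: reserve R3 B 3 -> on_hand[A=26 B=59 C=34] avail[A=26 B=51 C=31] open={R1,R2,R3}
Step 4: reserve R4 C 7 -> on_hand[A=26 B=59 C=34] avail[A=26 B=51 C=24] open={R1,R2,R3,R4}
Step 5: reserve R5 C 5 -> on_hand[A=26 B=59 C=34] avail[A=26 B=51 C=19] open={R1,R2,R3,R4,R5}
Step 6: reserve R6 C 8 -> on_hand[A=26 B=59 C=34] avail[A=26 B=51 C=11] open={R1,R2,R3,R4,R5,R6}
Step 7: commit R4 -> on_hand[A=26 B=59 C=27] avail[A=26 B=51 C=11] open={R1,R2,R3,R5,R6}
Step 8: reserve R7 B 5 -> on_hand[A=26 B=59 C=27] avail[A=26 B=46 C=11] open={R1,R2,R3,R5,R6,R7}
Step 9: cancel R6 -> on_hand[A=26 B=59 C=27] avail[A=26 B=46 C=19] open={R1,R2,R3,R5,R7}
Step 10: commit R2 -> on_hand[A=26 B=54 C=27] avail[A=26 B=46 C=19] open={R1,R3,R5,R7}
Step 11: reserve R8 A 4 -> on_hand[A=26 B=54 C=27] avail[A=22 B=46 C=19] open={R1,R3,R5,R7,R8}
Step 12: reserve R9 B 1 -> on_hand[A=26 B=54 C=27] avail[A=22 B=45 C=19] open={R1,R3,R5,R7,R8,R9}
Step 13: reserve R10 A 7 -> on_hand[A=26 B=54 C=27] avail[A=15 B=45 C=19] open={R1,R10,R3,R5,R7,R8,R9}
Step 14: reserve R11 B 8 -> on_hand[A=26 B=54 C=27] avail[A=15 B=37 C=19] open={R1,R10,R11,R3,R5,R7,R8,R9}
Step 15: commit R8 -> on_hand[A=22 B=54 C=27] avail[A=15 B=37 C=19] open={R1,R10,R11,R3,R5,R7,R9}
Step 16: reserve R12 A 8 -> on_hand[A=22 B=54 C=27] avail[A=7 B=37 C=19] open={R1,R10,R11,R12,R3,R5,R7,R9}
Step 17: reserve R13 C 1 -> on_hand[A=22 B=54 C=27] avail[A=7 B=37 C=18] open={R1,R10,R11,R12,R13,R3,R5,R7,R9}
Step 18: cancel R13 -> on_hand[A=22 B=54 C=27] avail[A=7 B=37 C=19] open={R1,R10,R11,R12,R3,R5,R7,R9}
Step 19: reserve R14 A 2 -> on_hand[A=22 B=54 C=27] avail[A=5 B=37 C=19] open={R1,R10,R11,R12,R14,R3,R5,R7,R9}
Step 20: commit R1 -> on_hand[A=22 B=54 C=24] avail[A=5 B=37 C=19] open={R10,R11,R12,R14,R3,R5,R7,R9}
Final available[B] = 37

Answer: 37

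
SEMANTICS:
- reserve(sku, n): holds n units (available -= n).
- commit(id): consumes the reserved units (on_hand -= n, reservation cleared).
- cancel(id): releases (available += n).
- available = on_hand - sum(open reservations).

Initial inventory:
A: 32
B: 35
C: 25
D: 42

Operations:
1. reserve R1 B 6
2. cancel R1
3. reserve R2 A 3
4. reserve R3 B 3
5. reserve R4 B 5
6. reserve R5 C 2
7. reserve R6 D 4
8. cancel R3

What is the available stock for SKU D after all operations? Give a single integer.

Step 1: reserve R1 B 6 -> on_hand[A=32 B=35 C=25 D=42] avail[A=32 B=29 C=25 D=42] open={R1}
Step 2: cancel R1 -> on_hand[A=32 B=35 C=25 D=42] avail[A=32 B=35 C=25 D=42] open={}
Step 3: reserve R2 A 3 -> on_hand[A=32 B=35 C=25 D=42] avail[A=29 B=35 C=25 D=42] open={R2}
Step 4: reserve R3 B 3 -> on_hand[A=32 B=35 C=25 D=42] avail[A=29 B=32 C=25 D=42] open={R2,R3}
Step 5: reserve R4 B 5 -> on_hand[A=32 B=35 C=25 D=42] avail[A=29 B=27 C=25 D=42] open={R2,R3,R4}
Step 6: reserve R5 C 2 -> on_hand[A=32 B=35 C=25 D=42] avail[A=29 B=27 C=23 D=42] open={R2,R3,R4,R5}
Step 7: reserve R6 D 4 -> on_hand[A=32 B=35 C=25 D=42] avail[A=29 B=27 C=23 D=38] open={R2,R3,R4,R5,R6}
Step 8: cancel R3 -> on_hand[A=32 B=35 C=25 D=42] avail[A=29 B=30 C=23 D=38] open={R2,R4,R5,R6}
Final available[D] = 38

Answer: 38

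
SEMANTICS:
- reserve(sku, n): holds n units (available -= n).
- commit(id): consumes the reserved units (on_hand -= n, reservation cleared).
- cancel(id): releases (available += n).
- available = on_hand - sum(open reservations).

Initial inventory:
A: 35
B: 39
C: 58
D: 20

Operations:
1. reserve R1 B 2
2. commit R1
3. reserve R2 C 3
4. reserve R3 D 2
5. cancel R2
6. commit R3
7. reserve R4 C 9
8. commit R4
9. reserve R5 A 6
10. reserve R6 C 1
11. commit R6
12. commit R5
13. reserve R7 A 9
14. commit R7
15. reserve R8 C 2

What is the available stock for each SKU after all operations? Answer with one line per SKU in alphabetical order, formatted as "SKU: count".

Step 1: reserve R1 B 2 -> on_hand[A=35 B=39 C=58 D=20] avail[A=35 B=37 C=58 D=20] open={R1}
Step 2: commit R1 -> on_hand[A=35 B=37 C=58 D=20] avail[A=35 B=37 C=58 D=20] open={}
Step 3: reserve R2 C 3 -> on_hand[A=35 B=37 C=58 D=20] avail[A=35 B=37 C=55 D=20] open={R2}
Step 4: reserve R3 D 2 -> on_hand[A=35 B=37 C=58 D=20] avail[A=35 B=37 C=55 D=18] open={R2,R3}
Step 5: cancel R2 -> on_hand[A=35 B=37 C=58 D=20] avail[A=35 B=37 C=58 D=18] open={R3}
Step 6: commit R3 -> on_hand[A=35 B=37 C=58 D=18] avail[A=35 B=37 C=58 D=18] open={}
Step 7: reserve R4 C 9 -> on_hand[A=35 B=37 C=58 D=18] avail[A=35 B=37 C=49 D=18] open={R4}
Step 8: commit R4 -> on_hand[A=35 B=37 C=49 D=18] avail[A=35 B=37 C=49 D=18] open={}
Step 9: reserve R5 A 6 -> on_hand[A=35 B=37 C=49 D=18] avail[A=29 B=37 C=49 D=18] open={R5}
Step 10: reserve R6 C 1 -> on_hand[A=35 B=37 C=49 D=18] avail[A=29 B=37 C=48 D=18] open={R5,R6}
Step 11: commit R6 -> on_hand[A=35 B=37 C=48 D=18] avail[A=29 B=37 C=48 D=18] open={R5}
Step 12: commit R5 -> on_hand[A=29 B=37 C=48 D=18] avail[A=29 B=37 C=48 D=18] open={}
Step 13: reserve R7 A 9 -> on_hand[A=29 B=37 C=48 D=18] avail[A=20 B=37 C=48 D=18] open={R7}
Step 14: commit R7 -> on_hand[A=20 B=37 C=48 D=18] avail[A=20 B=37 C=48 D=18] open={}
Step 15: reserve R8 C 2 -> on_hand[A=20 B=37 C=48 D=18] avail[A=20 B=37 C=46 D=18] open={R8}

Answer: A: 20
B: 37
C: 46
D: 18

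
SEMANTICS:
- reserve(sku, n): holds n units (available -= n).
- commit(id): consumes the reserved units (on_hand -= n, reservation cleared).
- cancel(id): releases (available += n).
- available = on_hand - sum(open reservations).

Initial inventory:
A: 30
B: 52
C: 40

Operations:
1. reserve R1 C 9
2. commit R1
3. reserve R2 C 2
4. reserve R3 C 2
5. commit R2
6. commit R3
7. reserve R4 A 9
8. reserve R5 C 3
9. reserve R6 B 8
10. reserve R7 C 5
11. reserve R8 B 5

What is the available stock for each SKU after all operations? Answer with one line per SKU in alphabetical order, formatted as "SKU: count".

Answer: A: 21
B: 39
C: 19

Derivation:
Step 1: reserve R1 C 9 -> on_hand[A=30 B=52 C=40] avail[A=30 B=52 C=31] open={R1}
Step 2: commit R1 -> on_hand[A=30 B=52 C=31] avail[A=30 B=52 C=31] open={}
Step 3: reserve R2 C 2 -> on_hand[A=30 B=52 C=31] avail[A=30 B=52 C=29] open={R2}
Step 4: reserve R3 C 2 -> on_hand[A=30 B=52 C=31] avail[A=30 B=52 C=27] open={R2,R3}
Step 5: commit R2 -> on_hand[A=30 B=52 C=29] avail[A=30 B=52 C=27] open={R3}
Step 6: commit R3 -> on_hand[A=30 B=52 C=27] avail[A=30 B=52 C=27] open={}
Step 7: reserve R4 A 9 -> on_hand[A=30 B=52 C=27] avail[A=21 B=52 C=27] open={R4}
Step 8: reserve R5 C 3 -> on_hand[A=30 B=52 C=27] avail[A=21 B=52 C=24] open={R4,R5}
Step 9: reserve R6 B 8 -> on_hand[A=30 B=52 C=27] avail[A=21 B=44 C=24] open={R4,R5,R6}
Step 10: reserve R7 C 5 -> on_hand[A=30 B=52 C=27] avail[A=21 B=44 C=19] open={R4,R5,R6,R7}
Step 11: reserve R8 B 5 -> on_hand[A=30 B=52 C=27] avail[A=21 B=39 C=19] open={R4,R5,R6,R7,R8}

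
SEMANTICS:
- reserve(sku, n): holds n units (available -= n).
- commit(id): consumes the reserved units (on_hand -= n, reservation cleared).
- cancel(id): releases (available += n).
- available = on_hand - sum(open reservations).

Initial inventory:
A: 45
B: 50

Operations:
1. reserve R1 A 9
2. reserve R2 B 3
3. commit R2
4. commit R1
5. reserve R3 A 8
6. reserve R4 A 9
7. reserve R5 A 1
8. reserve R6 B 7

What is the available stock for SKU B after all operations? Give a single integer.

Answer: 40

Derivation:
Step 1: reserve R1 A 9 -> on_hand[A=45 B=50] avail[A=36 B=50] open={R1}
Step 2: reserve R2 B 3 -> on_hand[A=45 B=50] avail[A=36 B=47] open={R1,R2}
Step 3: commit R2 -> on_hand[A=45 B=47] avail[A=36 B=47] open={R1}
Step 4: commit R1 -> on_hand[A=36 B=47] avail[A=36 B=47] open={}
Step 5: reserve R3 A 8 -> on_hand[A=36 B=47] avail[A=28 B=47] open={R3}
Step 6: reserve R4 A 9 -> on_hand[A=36 B=47] avail[A=19 B=47] open={R3,R4}
Step 7: reserve R5 A 1 -> on_hand[A=36 B=47] avail[A=18 B=47] open={R3,R4,R5}
Step 8: reserve R6 B 7 -> on_hand[A=36 B=47] avail[A=18 B=40] open={R3,R4,R5,R6}
Final available[B] = 40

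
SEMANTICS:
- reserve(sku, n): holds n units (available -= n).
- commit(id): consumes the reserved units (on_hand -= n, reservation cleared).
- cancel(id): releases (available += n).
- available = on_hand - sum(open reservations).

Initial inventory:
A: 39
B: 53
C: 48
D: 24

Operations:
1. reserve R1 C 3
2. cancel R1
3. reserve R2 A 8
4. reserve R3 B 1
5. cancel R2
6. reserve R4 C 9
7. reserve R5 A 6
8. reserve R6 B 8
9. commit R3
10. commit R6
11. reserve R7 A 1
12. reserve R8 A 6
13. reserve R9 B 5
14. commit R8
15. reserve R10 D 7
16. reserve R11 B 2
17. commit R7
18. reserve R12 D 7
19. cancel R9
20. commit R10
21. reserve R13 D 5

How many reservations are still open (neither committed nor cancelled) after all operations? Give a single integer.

Step 1: reserve R1 C 3 -> on_hand[A=39 B=53 C=48 D=24] avail[A=39 B=53 C=45 D=24] open={R1}
Step 2: cancel R1 -> on_hand[A=39 B=53 C=48 D=24] avail[A=39 B=53 C=48 D=24] open={}
Step 3: reserve R2 A 8 -> on_hand[A=39 B=53 C=48 D=24] avail[A=31 B=53 C=48 D=24] open={R2}
Step 4: reserve R3 B 1 -> on_hand[A=39 B=53 C=48 D=24] avail[A=31 B=52 C=48 D=24] open={R2,R3}
Step 5: cancel R2 -> on_hand[A=39 B=53 C=48 D=24] avail[A=39 B=52 C=48 D=24] open={R3}
Step 6: reserve R4 C 9 -> on_hand[A=39 B=53 C=48 D=24] avail[A=39 B=52 C=39 D=24] open={R3,R4}
Step 7: reserve R5 A 6 -> on_hand[A=39 B=53 C=48 D=24] avail[A=33 B=52 C=39 D=24] open={R3,R4,R5}
Step 8: reserve R6 B 8 -> on_hand[A=39 B=53 C=48 D=24] avail[A=33 B=44 C=39 D=24] open={R3,R4,R5,R6}
Step 9: commit R3 -> on_hand[A=39 B=52 C=48 D=24] avail[A=33 B=44 C=39 D=24] open={R4,R5,R6}
Step 10: commit R6 -> on_hand[A=39 B=44 C=48 D=24] avail[A=33 B=44 C=39 D=24] open={R4,R5}
Step 11: reserve R7 A 1 -> on_hand[A=39 B=44 C=48 D=24] avail[A=32 B=44 C=39 D=24] open={R4,R5,R7}
Step 12: reserve R8 A 6 -> on_hand[A=39 B=44 C=48 D=24] avail[A=26 B=44 C=39 D=24] open={R4,R5,R7,R8}
Step 13: reserve R9 B 5 -> on_hand[A=39 B=44 C=48 D=24] avail[A=26 B=39 C=39 D=24] open={R4,R5,R7,R8,R9}
Step 14: commit R8 -> on_hand[A=33 B=44 C=48 D=24] avail[A=26 B=39 C=39 D=24] open={R4,R5,R7,R9}
Step 15: reserve R10 D 7 -> on_hand[A=33 B=44 C=48 D=24] avail[A=26 B=39 C=39 D=17] open={R10,R4,R5,R7,R9}
Step 16: reserve R11 B 2 -> on_hand[A=33 B=44 C=48 D=24] avail[A=26 B=37 C=39 D=17] open={R10,R11,R4,R5,R7,R9}
Step 17: commit R7 -> on_hand[A=32 B=44 C=48 D=24] avail[A=26 B=37 C=39 D=17] open={R10,R11,R4,R5,R9}
Step 18: reserve R12 D 7 -> on_hand[A=32 B=44 C=48 D=24] avail[A=26 B=37 C=39 D=10] open={R10,R11,R12,R4,R5,R9}
Step 19: cancel R9 -> on_hand[A=32 B=44 C=48 D=24] avail[A=26 B=42 C=39 D=10] open={R10,R11,R12,R4,R5}
Step 20: commit R10 -> on_hand[A=32 B=44 C=48 D=17] avail[A=26 B=42 C=39 D=10] open={R11,R12,R4,R5}
Step 21: reserve R13 D 5 -> on_hand[A=32 B=44 C=48 D=17] avail[A=26 B=42 C=39 D=5] open={R11,R12,R13,R4,R5}
Open reservations: ['R11', 'R12', 'R13', 'R4', 'R5'] -> 5

Answer: 5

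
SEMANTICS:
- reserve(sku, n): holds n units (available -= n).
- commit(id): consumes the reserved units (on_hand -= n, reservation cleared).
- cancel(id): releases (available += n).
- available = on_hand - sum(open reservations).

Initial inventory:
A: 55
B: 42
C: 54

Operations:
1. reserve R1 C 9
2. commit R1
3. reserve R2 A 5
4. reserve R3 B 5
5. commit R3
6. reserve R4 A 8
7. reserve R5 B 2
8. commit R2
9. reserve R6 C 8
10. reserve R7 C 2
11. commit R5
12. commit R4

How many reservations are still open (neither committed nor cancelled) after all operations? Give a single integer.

Answer: 2

Derivation:
Step 1: reserve R1 C 9 -> on_hand[A=55 B=42 C=54] avail[A=55 B=42 C=45] open={R1}
Step 2: commit R1 -> on_hand[A=55 B=42 C=45] avail[A=55 B=42 C=45] open={}
Step 3: reserve R2 A 5 -> on_hand[A=55 B=42 C=45] avail[A=50 B=42 C=45] open={R2}
Step 4: reserve R3 B 5 -> on_hand[A=55 B=42 C=45] avail[A=50 B=37 C=45] open={R2,R3}
Step 5: commit R3 -> on_hand[A=55 B=37 C=45] avail[A=50 B=37 C=45] open={R2}
Step 6: reserve R4 A 8 -> on_hand[A=55 B=37 C=45] avail[A=42 B=37 C=45] open={R2,R4}
Step 7: reserve R5 B 2 -> on_hand[A=55 B=37 C=45] avail[A=42 B=35 C=45] open={R2,R4,R5}
Step 8: commit R2 -> on_hand[A=50 B=37 C=45] avail[A=42 B=35 C=45] open={R4,R5}
Step 9: reserve R6 C 8 -> on_hand[A=50 B=37 C=45] avail[A=42 B=35 C=37] open={R4,R5,R6}
Step 10: reserve R7 C 2 -> on_hand[A=50 B=37 C=45] avail[A=42 B=35 C=35] open={R4,R5,R6,R7}
Step 11: commit R5 -> on_hand[A=50 B=35 C=45] avail[A=42 B=35 C=35] open={R4,R6,R7}
Step 12: commit R4 -> on_hand[A=42 B=35 C=45] avail[A=42 B=35 C=35] open={R6,R7}
Open reservations: ['R6', 'R7'] -> 2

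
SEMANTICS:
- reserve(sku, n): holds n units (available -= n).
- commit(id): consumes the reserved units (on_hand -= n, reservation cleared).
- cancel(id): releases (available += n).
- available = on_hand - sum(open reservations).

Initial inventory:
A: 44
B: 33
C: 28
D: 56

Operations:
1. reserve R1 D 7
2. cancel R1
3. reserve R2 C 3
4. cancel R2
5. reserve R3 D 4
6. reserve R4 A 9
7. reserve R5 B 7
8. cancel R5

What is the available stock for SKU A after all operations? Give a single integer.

Step 1: reserve R1 D 7 -> on_hand[A=44 B=33 C=28 D=56] avail[A=44 B=33 C=28 D=49] open={R1}
Step 2: cancel R1 -> on_hand[A=44 B=33 C=28 D=56] avail[A=44 B=33 C=28 D=56] open={}
Step 3: reserve R2 C 3 -> on_hand[A=44 B=33 C=28 D=56] avail[A=44 B=33 C=25 D=56] open={R2}
Step 4: cancel R2 -> on_hand[A=44 B=33 C=28 D=56] avail[A=44 B=33 C=28 D=56] open={}
Step 5: reserve R3 D 4 -> on_hand[A=44 B=33 C=28 D=56] avail[A=44 B=33 C=28 D=52] open={R3}
Step 6: reserve R4 A 9 -> on_hand[A=44 B=33 C=28 D=56] avail[A=35 B=33 C=28 D=52] open={R3,R4}
Step 7: reserve R5 B 7 -> on_hand[A=44 B=33 C=28 D=56] avail[A=35 B=26 C=28 D=52] open={R3,R4,R5}
Step 8: cancel R5 -> on_hand[A=44 B=33 C=28 D=56] avail[A=35 B=33 C=28 D=52] open={R3,R4}
Final available[A] = 35

Answer: 35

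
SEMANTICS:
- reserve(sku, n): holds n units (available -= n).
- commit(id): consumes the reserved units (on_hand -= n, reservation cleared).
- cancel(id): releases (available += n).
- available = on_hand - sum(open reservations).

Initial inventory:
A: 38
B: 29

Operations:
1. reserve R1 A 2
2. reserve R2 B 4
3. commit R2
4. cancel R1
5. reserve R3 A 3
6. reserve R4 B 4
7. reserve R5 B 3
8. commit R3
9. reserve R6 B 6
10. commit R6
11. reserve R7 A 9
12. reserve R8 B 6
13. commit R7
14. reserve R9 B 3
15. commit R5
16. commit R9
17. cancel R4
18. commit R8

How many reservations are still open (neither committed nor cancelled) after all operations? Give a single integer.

Answer: 0

Derivation:
Step 1: reserve R1 A 2 -> on_hand[A=38 B=29] avail[A=36 B=29] open={R1}
Step 2: reserve R2 B 4 -> on_hand[A=38 B=29] avail[A=36 B=25] open={R1,R2}
Step 3: commit R2 -> on_hand[A=38 B=25] avail[A=36 B=25] open={R1}
Step 4: cancel R1 -> on_hand[A=38 B=25] avail[A=38 B=25] open={}
Step 5: reserve R3 A 3 -> on_hand[A=38 B=25] avail[A=35 B=25] open={R3}
Step 6: reserve R4 B 4 -> on_hand[A=38 B=25] avail[A=35 B=21] open={R3,R4}
Step 7: reserve R5 B 3 -> on_hand[A=38 B=25] avail[A=35 B=18] open={R3,R4,R5}
Step 8: commit R3 -> on_hand[A=35 B=25] avail[A=35 B=18] open={R4,R5}
Step 9: reserve R6 B 6 -> on_hand[A=35 B=25] avail[A=35 B=12] open={R4,R5,R6}
Step 10: commit R6 -> on_hand[A=35 B=19] avail[A=35 B=12] open={R4,R5}
Step 11: reserve R7 A 9 -> on_hand[A=35 B=19] avail[A=26 B=12] open={R4,R5,R7}
Step 12: reserve R8 B 6 -> on_hand[A=35 B=19] avail[A=26 B=6] open={R4,R5,R7,R8}
Step 13: commit R7 -> on_hand[A=26 B=19] avail[A=26 B=6] open={R4,R5,R8}
Step 14: reserve R9 B 3 -> on_hand[A=26 B=19] avail[A=26 B=3] open={R4,R5,R8,R9}
Step 15: commit R5 -> on_hand[A=26 B=16] avail[A=26 B=3] open={R4,R8,R9}
Step 16: commit R9 -> on_hand[A=26 B=13] avail[A=26 B=3] open={R4,R8}
Step 17: cancel R4 -> on_hand[A=26 B=13] avail[A=26 B=7] open={R8}
Step 18: commit R8 -> on_hand[A=26 B=7] avail[A=26 B=7] open={}
Open reservations: [] -> 0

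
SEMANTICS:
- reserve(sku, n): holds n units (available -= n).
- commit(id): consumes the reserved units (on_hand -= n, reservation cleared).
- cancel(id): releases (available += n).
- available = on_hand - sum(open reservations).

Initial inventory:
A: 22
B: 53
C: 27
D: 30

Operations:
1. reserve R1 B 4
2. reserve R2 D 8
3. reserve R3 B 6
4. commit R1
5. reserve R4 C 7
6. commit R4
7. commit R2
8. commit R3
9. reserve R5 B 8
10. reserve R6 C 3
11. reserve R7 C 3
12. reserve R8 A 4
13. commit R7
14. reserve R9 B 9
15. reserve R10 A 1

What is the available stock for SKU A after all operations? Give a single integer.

Answer: 17

Derivation:
Step 1: reserve R1 B 4 -> on_hand[A=22 B=53 C=27 D=30] avail[A=22 B=49 C=27 D=30] open={R1}
Step 2: reserve R2 D 8 -> on_hand[A=22 B=53 C=27 D=30] avail[A=22 B=49 C=27 D=22] open={R1,R2}
Step 3: reserve R3 B 6 -> on_hand[A=22 B=53 C=27 D=30] avail[A=22 B=43 C=27 D=22] open={R1,R2,R3}
Step 4: commit R1 -> on_hand[A=22 B=49 C=27 D=30] avail[A=22 B=43 C=27 D=22] open={R2,R3}
Step 5: reserve R4 C 7 -> on_hand[A=22 B=49 C=27 D=30] avail[A=22 B=43 C=20 D=22] open={R2,R3,R4}
Step 6: commit R4 -> on_hand[A=22 B=49 C=20 D=30] avail[A=22 B=43 C=20 D=22] open={R2,R3}
Step 7: commit R2 -> on_hand[A=22 B=49 C=20 D=22] avail[A=22 B=43 C=20 D=22] open={R3}
Step 8: commit R3 -> on_hand[A=22 B=43 C=20 D=22] avail[A=22 B=43 C=20 D=22] open={}
Step 9: reserve R5 B 8 -> on_hand[A=22 B=43 C=20 D=22] avail[A=22 B=35 C=20 D=22] open={R5}
Step 10: reserve R6 C 3 -> on_hand[A=22 B=43 C=20 D=22] avail[A=22 B=35 C=17 D=22] open={R5,R6}
Step 11: reserve R7 C 3 -> on_hand[A=22 B=43 C=20 D=22] avail[A=22 B=35 C=14 D=22] open={R5,R6,R7}
Step 12: reserve R8 A 4 -> on_hand[A=22 B=43 C=20 D=22] avail[A=18 B=35 C=14 D=22] open={R5,R6,R7,R8}
Step 13: commit R7 -> on_hand[A=22 B=43 C=17 D=22] avail[A=18 B=35 C=14 D=22] open={R5,R6,R8}
Step 14: reserve R9 B 9 -> on_hand[A=22 B=43 C=17 D=22] avail[A=18 B=26 C=14 D=22] open={R5,R6,R8,R9}
Step 15: reserve R10 A 1 -> on_hand[A=22 B=43 C=17 D=22] avail[A=17 B=26 C=14 D=22] open={R10,R5,R6,R8,R9}
Final available[A] = 17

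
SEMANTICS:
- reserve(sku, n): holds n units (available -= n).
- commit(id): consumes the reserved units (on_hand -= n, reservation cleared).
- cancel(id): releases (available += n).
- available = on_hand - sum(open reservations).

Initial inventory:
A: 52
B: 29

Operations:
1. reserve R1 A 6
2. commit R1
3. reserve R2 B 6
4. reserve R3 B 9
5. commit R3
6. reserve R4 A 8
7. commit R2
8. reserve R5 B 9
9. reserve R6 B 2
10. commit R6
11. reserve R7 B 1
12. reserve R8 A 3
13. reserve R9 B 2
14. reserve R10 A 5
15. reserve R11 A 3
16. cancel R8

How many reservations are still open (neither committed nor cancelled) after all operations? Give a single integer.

Answer: 6

Derivation:
Step 1: reserve R1 A 6 -> on_hand[A=52 B=29] avail[A=46 B=29] open={R1}
Step 2: commit R1 -> on_hand[A=46 B=29] avail[A=46 B=29] open={}
Step 3: reserve R2 B 6 -> on_hand[A=46 B=29] avail[A=46 B=23] open={R2}
Step 4: reserve R3 B 9 -> on_hand[A=46 B=29] avail[A=46 B=14] open={R2,R3}
Step 5: commit R3 -> on_hand[A=46 B=20] avail[A=46 B=14] open={R2}
Step 6: reserve R4 A 8 -> on_hand[A=46 B=20] avail[A=38 B=14] open={R2,R4}
Step 7: commit R2 -> on_hand[A=46 B=14] avail[A=38 B=14] open={R4}
Step 8: reserve R5 B 9 -> on_hand[A=46 B=14] avail[A=38 B=5] open={R4,R5}
Step 9: reserve R6 B 2 -> on_hand[A=46 B=14] avail[A=38 B=3] open={R4,R5,R6}
Step 10: commit R6 -> on_hand[A=46 B=12] avail[A=38 B=3] open={R4,R5}
Step 11: reserve R7 B 1 -> on_hand[A=46 B=12] avail[A=38 B=2] open={R4,R5,R7}
Step 12: reserve R8 A 3 -> on_hand[A=46 B=12] avail[A=35 B=2] open={R4,R5,R7,R8}
Step 13: reserve R9 B 2 -> on_hand[A=46 B=12] avail[A=35 B=0] open={R4,R5,R7,R8,R9}
Step 14: reserve R10 A 5 -> on_hand[A=46 B=12] avail[A=30 B=0] open={R10,R4,R5,R7,R8,R9}
Step 15: reserve R11 A 3 -> on_hand[A=46 B=12] avail[A=27 B=0] open={R10,R11,R4,R5,R7,R8,R9}
Step 16: cancel R8 -> on_hand[A=46 B=12] avail[A=30 B=0] open={R10,R11,R4,R5,R7,R9}
Open reservations: ['R10', 'R11', 'R4', 'R5', 'R7', 'R9'] -> 6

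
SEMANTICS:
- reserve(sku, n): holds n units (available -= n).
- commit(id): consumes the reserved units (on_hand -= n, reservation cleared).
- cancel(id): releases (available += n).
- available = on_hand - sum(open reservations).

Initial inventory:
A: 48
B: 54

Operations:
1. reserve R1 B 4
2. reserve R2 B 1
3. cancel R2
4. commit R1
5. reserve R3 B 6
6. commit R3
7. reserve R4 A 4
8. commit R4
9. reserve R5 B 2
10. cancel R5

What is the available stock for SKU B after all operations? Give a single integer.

Answer: 44

Derivation:
Step 1: reserve R1 B 4 -> on_hand[A=48 B=54] avail[A=48 B=50] open={R1}
Step 2: reserve R2 B 1 -> on_hand[A=48 B=54] avail[A=48 B=49] open={R1,R2}
Step 3: cancel R2 -> on_hand[A=48 B=54] avail[A=48 B=50] open={R1}
Step 4: commit R1 -> on_hand[A=48 B=50] avail[A=48 B=50] open={}
Step 5: reserve R3 B 6 -> on_hand[A=48 B=50] avail[A=48 B=44] open={R3}
Step 6: commit R3 -> on_hand[A=48 B=44] avail[A=48 B=44] open={}
Step 7: reserve R4 A 4 -> on_hand[A=48 B=44] avail[A=44 B=44] open={R4}
Step 8: commit R4 -> on_hand[A=44 B=44] avail[A=44 B=44] open={}
Step 9: reserve R5 B 2 -> on_hand[A=44 B=44] avail[A=44 B=42] open={R5}
Step 10: cancel R5 -> on_hand[A=44 B=44] avail[A=44 B=44] open={}
Final available[B] = 44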